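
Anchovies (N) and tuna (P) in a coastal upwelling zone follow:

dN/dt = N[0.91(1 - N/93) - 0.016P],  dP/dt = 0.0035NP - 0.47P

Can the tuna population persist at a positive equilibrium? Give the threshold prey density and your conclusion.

The predator equation gives dP/dt > 0 only when N > 0.47/0.0035 = 134.
Without the predator, N → K = 93. Since 93 < 134, the predator cannot invade.

Threshold N = 134; K < 134, so no, the predator goes extinct.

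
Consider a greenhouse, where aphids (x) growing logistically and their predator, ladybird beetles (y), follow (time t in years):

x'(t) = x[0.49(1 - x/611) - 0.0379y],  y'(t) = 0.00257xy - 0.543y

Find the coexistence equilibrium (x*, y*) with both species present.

From dy/dt = 0 with y > 0: 0.00257x* = 0.543, so x* = 211.
Substitute into dx/dt = 0: 0.49(1 - 211/611) = 0.0379y*.
The bracket is 0.654, giving y* = 0.321/0.0379 = 8.46.

x* ≈ 211, y* ≈ 8.46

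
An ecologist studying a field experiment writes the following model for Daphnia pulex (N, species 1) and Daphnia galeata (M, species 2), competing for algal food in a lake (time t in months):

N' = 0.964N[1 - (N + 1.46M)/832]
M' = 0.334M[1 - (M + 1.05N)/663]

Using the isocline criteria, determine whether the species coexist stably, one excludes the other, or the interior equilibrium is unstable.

Compare the nullcline intercepts: K1/α12 = 832/1.46 = 570 < K2 = 663; K2/α21 = 663/1.05 = 631 < K1 = 832.
Since both are reversed, neither can invade when rare; the interior point is a saddle.

unstable coexistence (outcome depends on initial conditions)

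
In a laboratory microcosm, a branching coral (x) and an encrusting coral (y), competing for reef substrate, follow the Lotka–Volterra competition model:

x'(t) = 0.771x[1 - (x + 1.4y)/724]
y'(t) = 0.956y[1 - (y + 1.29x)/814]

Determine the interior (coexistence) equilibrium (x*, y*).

x* ≈ 516, y* ≈ 149

Setting both brackets to zero gives the nullclines x + 1.4y = 724 and 1.29x + y = 814.
Substituting y = 814 - 1.29x into the first: x(1 - 1.4·1.29) = 724 - 1.4·814.
So x* = -416/-0.806 = 516, and then y* = 814 - 1.29·516 = 149.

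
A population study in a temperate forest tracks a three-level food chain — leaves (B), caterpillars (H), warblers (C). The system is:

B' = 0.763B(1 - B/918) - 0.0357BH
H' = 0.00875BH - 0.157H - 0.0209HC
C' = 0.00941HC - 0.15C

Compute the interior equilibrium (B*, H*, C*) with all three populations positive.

From dC/dt = 0: 0.00941H* = 0.15, so H* = 15.9.
From dB/dt = 0: 0.763(1 - B*/918) = 0.0357·15.9, giving B* = 918·(1 - 0.746) = 233.
From dH/dt = 0: 0.00875·233 - 0.157 = 0.0209C*, so C* = 1.88/0.0209 = 90.2.

B* ≈ 233, H* ≈ 15.9, C* ≈ 90.2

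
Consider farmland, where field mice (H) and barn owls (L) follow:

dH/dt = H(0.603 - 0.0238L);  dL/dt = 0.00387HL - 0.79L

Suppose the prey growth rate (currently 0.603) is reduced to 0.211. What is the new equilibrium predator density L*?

At the interior fixed point, setting dH/dt = 0 with H > 0 fixes L* = (prey growth rate)/(HL coefficient) — independent of the other coefficients.
With the change, L* = 0.211/0.0238 = 8.87; it falls from 25.3.

L* ≈ 8.87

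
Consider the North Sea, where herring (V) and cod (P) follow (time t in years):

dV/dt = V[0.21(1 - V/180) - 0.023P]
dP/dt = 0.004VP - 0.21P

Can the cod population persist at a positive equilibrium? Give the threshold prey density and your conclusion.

Threshold V = 52.5; K > 52.5, so yes, the predator persists.

The predator equation gives dP/dt > 0 only when V > 0.21/0.004 = 52.5.
Without the predator, V → K = 180. Since 180 > 52.5, the predator can invade and persist.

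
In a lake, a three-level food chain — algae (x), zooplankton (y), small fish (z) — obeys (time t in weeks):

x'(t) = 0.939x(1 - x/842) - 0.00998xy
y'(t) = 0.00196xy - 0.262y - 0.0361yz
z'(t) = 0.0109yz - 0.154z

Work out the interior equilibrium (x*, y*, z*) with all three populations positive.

x* ≈ 716, y* ≈ 14.1, z* ≈ 31.6

From dz/dt = 0: 0.0109y* = 0.154, so y* = 14.1.
From dx/dt = 0: 0.939(1 - x*/842) = 0.00998·14.1, giving x* = 842·(1 - 0.15) = 716.
From dy/dt = 0: 0.00196·716 - 0.262 = 0.0361z*, so z* = 1.14/0.0361 = 31.6.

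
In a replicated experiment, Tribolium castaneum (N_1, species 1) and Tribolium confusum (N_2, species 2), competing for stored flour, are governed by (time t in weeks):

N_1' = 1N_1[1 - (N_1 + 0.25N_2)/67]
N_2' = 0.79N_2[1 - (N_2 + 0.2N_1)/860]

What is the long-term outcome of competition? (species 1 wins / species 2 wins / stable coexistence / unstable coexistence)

Compare the nullcline intercepts: K1/α12 = 67/0.25 = 268 < K2 = 860; K2/α21 = 860/0.2 = 4300 > K1 = 67.
Since the inequalities point opposite ways, species 2 can invade but species 1 cannot.

species 2 excludes species 1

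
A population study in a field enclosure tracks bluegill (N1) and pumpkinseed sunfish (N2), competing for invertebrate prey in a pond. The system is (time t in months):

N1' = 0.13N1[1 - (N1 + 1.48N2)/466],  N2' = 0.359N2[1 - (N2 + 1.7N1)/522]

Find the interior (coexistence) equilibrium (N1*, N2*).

N1* ≈ 202, N2* ≈ 178

Setting both brackets to zero gives the nullclines N1 + 1.48N2 = 466 and 1.7N1 + N2 = 522.
Substituting N2 = 522 - 1.7N1 into the first: N1(1 - 1.48·1.7) = 466 - 1.48·522.
So N1* = -307/-1.52 = 202, and then N2* = 522 - 1.7·202 = 178.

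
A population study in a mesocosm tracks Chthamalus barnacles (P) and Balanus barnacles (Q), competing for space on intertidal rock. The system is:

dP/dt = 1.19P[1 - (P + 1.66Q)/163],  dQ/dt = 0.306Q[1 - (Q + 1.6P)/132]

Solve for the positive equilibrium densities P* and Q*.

P* ≈ 33.9, Q* ≈ 77.8

Setting both brackets to zero gives the nullclines P + 1.66Q = 163 and 1.6P + Q = 132.
Substituting Q = 132 - 1.6P into the first: P(1 - 1.66·1.6) = 163 - 1.66·132.
So P* = -56.1/-1.66 = 33.9, and then Q* = 132 - 1.6·33.9 = 77.8.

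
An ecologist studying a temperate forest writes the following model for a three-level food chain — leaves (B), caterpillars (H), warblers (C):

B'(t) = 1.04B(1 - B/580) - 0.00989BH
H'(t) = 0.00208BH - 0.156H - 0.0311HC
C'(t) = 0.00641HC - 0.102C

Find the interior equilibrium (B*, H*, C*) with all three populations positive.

B* ≈ 492, H* ≈ 15.9, C* ≈ 27.9

From dC/dt = 0: 0.00641H* = 0.102, so H* = 15.9.
From dB/dt = 0: 1.04(1 - B*/580) = 0.00989·15.9, giving B* = 580·(1 - 0.151) = 492.
From dH/dt = 0: 0.00208·492 - 0.156 = 0.0311C*, so C* = 0.868/0.0311 = 27.9.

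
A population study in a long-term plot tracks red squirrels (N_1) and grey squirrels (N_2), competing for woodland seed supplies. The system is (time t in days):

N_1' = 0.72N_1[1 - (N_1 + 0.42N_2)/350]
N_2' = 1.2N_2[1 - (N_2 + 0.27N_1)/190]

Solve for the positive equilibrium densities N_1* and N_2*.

Setting both brackets to zero gives the nullclines N_1 + 0.42N_2 = 350 and 0.27N_1 + N_2 = 190.
Substituting N_2 = 190 - 0.27N_1 into the first: N_1(1 - 0.42·0.27) = 350 - 0.42·190.
So N_1* = 270/0.887 = 305, and then N_2* = 190 - 0.27·305 = 108.

N_1* ≈ 305, N_2* ≈ 108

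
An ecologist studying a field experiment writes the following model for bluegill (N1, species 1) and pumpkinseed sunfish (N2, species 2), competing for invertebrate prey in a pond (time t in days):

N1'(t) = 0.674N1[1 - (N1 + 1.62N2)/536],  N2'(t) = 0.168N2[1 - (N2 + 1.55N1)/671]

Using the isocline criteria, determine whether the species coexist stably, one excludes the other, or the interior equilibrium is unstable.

Compare the nullcline intercepts: K1/α12 = 536/1.62 = 331 < K2 = 671; K2/α21 = 671/1.55 = 433 < K1 = 536.
Since both are reversed, neither can invade when rare; the interior point is a saddle.

unstable coexistence (outcome depends on initial conditions)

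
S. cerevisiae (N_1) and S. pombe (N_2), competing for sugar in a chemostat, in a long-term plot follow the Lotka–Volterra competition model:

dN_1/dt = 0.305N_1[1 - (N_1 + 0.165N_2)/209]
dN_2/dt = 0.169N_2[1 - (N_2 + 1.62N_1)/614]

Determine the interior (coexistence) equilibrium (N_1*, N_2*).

Setting both brackets to zero gives the nullclines N_1 + 0.165N_2 = 209 and 1.62N_1 + N_2 = 614.
Substituting N_2 = 614 - 1.62N_1 into the first: N_1(1 - 0.165·1.62) = 209 - 0.165·614.
So N_1* = 108/0.733 = 147, and then N_2* = 614 - 1.62·147 = 376.

N_1* ≈ 147, N_2* ≈ 376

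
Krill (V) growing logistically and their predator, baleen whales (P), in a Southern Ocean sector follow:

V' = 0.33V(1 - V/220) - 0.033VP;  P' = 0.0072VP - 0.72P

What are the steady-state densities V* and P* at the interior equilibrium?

From dP/dt = 0 with P > 0: 0.0072V* = 0.72, so V* = 100.
Substitute into dV/dt = 0: 0.33(1 - 100/220) = 0.033P*.
The bracket is 0.545, giving P* = 0.18/0.033 = 5.45.

V* ≈ 100, P* ≈ 5.45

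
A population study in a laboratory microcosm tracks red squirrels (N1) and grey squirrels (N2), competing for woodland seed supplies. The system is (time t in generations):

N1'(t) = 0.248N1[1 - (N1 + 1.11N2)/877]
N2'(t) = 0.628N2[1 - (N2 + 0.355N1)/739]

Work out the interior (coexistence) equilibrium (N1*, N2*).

N1* ≈ 93.6, N2* ≈ 706

Setting both brackets to zero gives the nullclines N1 + 1.11N2 = 877 and 0.355N1 + N2 = 739.
Substituting N2 = 739 - 0.355N1 into the first: N1(1 - 1.11·0.355) = 877 - 1.11·739.
So N1* = 56.7/0.606 = 93.6, and then N2* = 739 - 0.355·93.6 = 706.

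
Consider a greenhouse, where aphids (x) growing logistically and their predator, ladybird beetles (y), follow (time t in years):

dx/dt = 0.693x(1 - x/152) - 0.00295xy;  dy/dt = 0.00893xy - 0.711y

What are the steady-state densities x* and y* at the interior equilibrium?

x* ≈ 79.6, y* ≈ 112

From dy/dt = 0 with y > 0: 0.00893x* = 0.711, so x* = 79.6.
Substitute into dx/dt = 0: 0.693(1 - 79.6/152) = 0.00295y*.
The bracket is 0.476, giving y* = 0.33/0.00295 = 112.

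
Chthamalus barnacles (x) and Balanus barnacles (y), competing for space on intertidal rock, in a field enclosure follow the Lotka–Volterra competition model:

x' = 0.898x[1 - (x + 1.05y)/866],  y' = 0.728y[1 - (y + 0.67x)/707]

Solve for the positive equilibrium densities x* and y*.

Setting both brackets to zero gives the nullclines x + 1.05y = 866 and 0.67x + y = 707.
Substituting y = 707 - 0.67x into the first: x(1 - 1.05·0.67) = 866 - 1.05·707.
So x* = 124/0.296 = 417, and then y* = 707 - 0.67·417 = 428.

x* ≈ 417, y* ≈ 428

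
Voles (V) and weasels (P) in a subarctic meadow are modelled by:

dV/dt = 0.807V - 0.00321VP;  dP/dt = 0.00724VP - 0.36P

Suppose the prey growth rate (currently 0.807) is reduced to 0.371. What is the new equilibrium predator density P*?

P* ≈ 116

At the interior fixed point, setting dV/dt = 0 with V > 0 fixes P* = (prey growth rate)/(VP coefficient) — independent of the other coefficients.
With the change, P* = 0.371/0.00321 = 116; it falls from 251.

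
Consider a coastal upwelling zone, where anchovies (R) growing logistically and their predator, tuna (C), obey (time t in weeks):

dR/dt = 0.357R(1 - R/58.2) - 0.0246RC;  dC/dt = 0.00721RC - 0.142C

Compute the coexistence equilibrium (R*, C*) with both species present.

R* ≈ 19.7, C* ≈ 9.6

From dC/dt = 0 with C > 0: 0.00721R* = 0.142, so R* = 19.7.
Substitute into dR/dt = 0: 0.357(1 - 19.7/58.2) = 0.0246C*.
The bracket is 0.662, giving C* = 0.236/0.0246 = 9.6.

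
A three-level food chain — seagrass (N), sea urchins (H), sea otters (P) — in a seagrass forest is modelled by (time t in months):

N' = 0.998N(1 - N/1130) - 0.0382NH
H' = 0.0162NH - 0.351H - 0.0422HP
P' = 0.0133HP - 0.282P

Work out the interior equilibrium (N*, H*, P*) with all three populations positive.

N* ≈ 213, H* ≈ 21.2, P* ≈ 73.4

From dP/dt = 0: 0.0133H* = 0.282, so H* = 21.2.
From dN/dt = 0: 0.998(1 - N*/1130) = 0.0382·21.2, giving N* = 1130·(1 - 0.812) = 213.
From dH/dt = 0: 0.0162·213 - 0.351 = 0.0422P*, so P* = 3.1/0.0422 = 73.4.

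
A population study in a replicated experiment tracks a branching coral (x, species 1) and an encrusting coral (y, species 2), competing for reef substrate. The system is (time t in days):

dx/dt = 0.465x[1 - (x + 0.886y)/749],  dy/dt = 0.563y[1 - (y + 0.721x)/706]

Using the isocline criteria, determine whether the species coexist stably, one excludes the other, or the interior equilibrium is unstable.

Compare the nullcline intercepts: K1/α12 = 749/0.886 = 845 > K2 = 706; K2/α21 = 706/0.721 = 979 > K1 = 749.
Since both inequalities hold, each species can invade when rare, so the interior equilibrium is stable.

stable coexistence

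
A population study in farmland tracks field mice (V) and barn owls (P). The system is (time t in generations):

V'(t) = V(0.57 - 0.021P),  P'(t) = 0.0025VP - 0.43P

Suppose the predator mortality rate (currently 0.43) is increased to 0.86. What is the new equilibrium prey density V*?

At the interior fixed point, setting dP/dt = 0 with P > 0 fixes V* = (predator death rate)/(VP coefficient) — independent of the other coefficients.
With the change, V* = 0.86/0.0025 = 344; it rises from 172.

V* ≈ 344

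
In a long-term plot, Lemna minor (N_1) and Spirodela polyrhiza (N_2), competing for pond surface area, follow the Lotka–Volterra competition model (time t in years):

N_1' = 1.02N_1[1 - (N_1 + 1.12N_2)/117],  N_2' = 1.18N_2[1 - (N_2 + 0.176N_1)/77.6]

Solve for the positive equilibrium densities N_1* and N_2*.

Setting both brackets to zero gives the nullclines N_1 + 1.12N_2 = 117 and 0.176N_1 + N_2 = 77.6.
Substituting N_2 = 77.6 - 0.176N_1 into the first: N_1(1 - 1.12·0.176) = 117 - 1.12·77.6.
So N_1* = 30.1/0.803 = 37.5, and then N_2* = 77.6 - 0.176·37.5 = 71.

N_1* ≈ 37.5, N_2* ≈ 71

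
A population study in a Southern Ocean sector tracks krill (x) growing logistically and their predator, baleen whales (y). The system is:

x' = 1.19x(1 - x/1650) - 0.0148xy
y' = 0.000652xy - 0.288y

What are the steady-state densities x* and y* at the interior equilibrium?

x* ≈ 442, y* ≈ 58.9

From dy/dt = 0 with y > 0: 0.000652x* = 0.288, so x* = 442.
Substitute into dx/dt = 0: 1.19(1 - 442/1650) = 0.0148y*.
The bracket is 0.732, giving y* = 0.871/0.0148 = 58.9.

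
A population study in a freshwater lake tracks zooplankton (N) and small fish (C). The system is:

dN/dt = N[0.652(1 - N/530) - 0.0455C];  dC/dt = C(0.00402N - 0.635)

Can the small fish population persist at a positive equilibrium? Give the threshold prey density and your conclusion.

Threshold N = 158; K > 158, so yes, the predator persists.

The predator equation gives dC/dt > 0 only when N > 0.635/0.00402 = 158.
Without the predator, N → K = 530. Since 530 > 158, the predator can invade and persist.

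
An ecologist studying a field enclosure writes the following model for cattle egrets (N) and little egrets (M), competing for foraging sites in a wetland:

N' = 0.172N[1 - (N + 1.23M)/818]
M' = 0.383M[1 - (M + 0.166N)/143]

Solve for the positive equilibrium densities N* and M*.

N* ≈ 807, M* ≈ 9.06

Setting both brackets to zero gives the nullclines N + 1.23M = 818 and 0.166N + M = 143.
Substituting M = 143 - 0.166N into the first: N(1 - 1.23·0.166) = 818 - 1.23·143.
So N* = 642/0.796 = 807, and then M* = 143 - 0.166·807 = 9.06.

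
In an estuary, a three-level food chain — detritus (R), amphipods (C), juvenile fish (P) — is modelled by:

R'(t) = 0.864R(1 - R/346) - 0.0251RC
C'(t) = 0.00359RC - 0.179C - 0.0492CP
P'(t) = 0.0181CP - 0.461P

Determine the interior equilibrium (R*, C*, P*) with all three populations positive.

R* ≈ 90, C* ≈ 25.5, P* ≈ 2.93

From dP/dt = 0: 0.0181C* = 0.461, so C* = 25.5.
From dR/dt = 0: 0.864(1 - R*/346) = 0.0251·25.5, giving R* = 346·(1 - 0.74) = 90.
From dC/dt = 0: 0.00359·90 - 0.179 = 0.0492P*, so P* = 0.144/0.0492 = 2.93.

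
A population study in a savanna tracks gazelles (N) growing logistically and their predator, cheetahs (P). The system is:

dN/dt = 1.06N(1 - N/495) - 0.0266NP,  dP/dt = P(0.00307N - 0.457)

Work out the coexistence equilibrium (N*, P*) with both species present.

N* ≈ 149, P* ≈ 27.9

From dP/dt = 0 with P > 0: 0.00307N* = 0.457, so N* = 149.
Substitute into dN/dt = 0: 1.06(1 - 149/495) = 0.0266P*.
The bracket is 0.699, giving P* = 0.741/0.0266 = 27.9.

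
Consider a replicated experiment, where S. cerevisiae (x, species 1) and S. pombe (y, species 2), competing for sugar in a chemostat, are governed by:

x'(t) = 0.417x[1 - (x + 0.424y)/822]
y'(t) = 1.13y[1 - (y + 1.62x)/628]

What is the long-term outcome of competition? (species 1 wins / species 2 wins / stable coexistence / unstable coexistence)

species 1 excludes species 2

Compare the nullcline intercepts: K1/α12 = 822/0.424 = 1940 > K2 = 628; K2/α21 = 628/1.62 = 388 < K1 = 822.
Since the inequalities point opposite ways, species 1 can invade but species 2 cannot.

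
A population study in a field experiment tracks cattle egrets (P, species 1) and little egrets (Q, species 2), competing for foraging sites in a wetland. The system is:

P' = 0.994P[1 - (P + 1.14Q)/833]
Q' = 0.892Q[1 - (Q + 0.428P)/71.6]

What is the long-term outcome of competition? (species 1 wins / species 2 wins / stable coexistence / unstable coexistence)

Compare the nullcline intercepts: K1/α12 = 833/1.14 = 731 > K2 = 71.6; K2/α21 = 71.6/0.428 = 167 < K1 = 833.
Since the inequalities point opposite ways, species 1 can invade but species 2 cannot.

species 1 excludes species 2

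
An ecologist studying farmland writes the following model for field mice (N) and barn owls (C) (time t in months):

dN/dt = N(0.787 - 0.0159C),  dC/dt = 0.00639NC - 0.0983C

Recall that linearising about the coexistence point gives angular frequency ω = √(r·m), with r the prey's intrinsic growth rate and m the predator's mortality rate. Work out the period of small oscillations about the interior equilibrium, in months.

T ≈ 22.6 months

Here r = 0.787 and m = 0.0983, so r·m = 0.0774.
ω = √0.0774 = 0.278 per month, hence T = 2π/ω ≈ 22.6 months.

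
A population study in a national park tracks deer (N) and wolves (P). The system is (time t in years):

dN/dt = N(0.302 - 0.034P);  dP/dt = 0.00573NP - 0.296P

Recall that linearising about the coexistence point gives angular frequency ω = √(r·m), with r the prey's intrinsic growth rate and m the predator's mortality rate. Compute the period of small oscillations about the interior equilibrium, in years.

Here r = 0.302 and m = 0.296, so r·m = 0.0894.
ω = √0.0894 = 0.299 per year, hence T = 2π/ω ≈ 21 years.

T ≈ 21 years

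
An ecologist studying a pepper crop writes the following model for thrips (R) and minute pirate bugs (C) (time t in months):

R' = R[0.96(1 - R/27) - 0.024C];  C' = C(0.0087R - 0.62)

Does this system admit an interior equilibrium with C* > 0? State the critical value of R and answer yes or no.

The predator equation gives dC/dt > 0 only when R > 0.62/0.0087 = 71.3.
Without the predator, R → K = 27. Since 27 < 71.3, the predator cannot invade.

Threshold R = 71.3; K < 71.3, so no, the predator goes extinct.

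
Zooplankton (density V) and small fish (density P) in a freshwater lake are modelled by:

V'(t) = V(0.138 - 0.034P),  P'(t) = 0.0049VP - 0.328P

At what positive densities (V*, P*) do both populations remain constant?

V* ≈ 66.9, P* ≈ 4.06

Set dP/dt = 0 with P > 0: 0.0049V - 0.328 = 0, so V* = 0.328/0.0049 = 66.9.
Set dV/dt = 0 with V > 0: 0.138 - 0.034P = 0, so P* = 0.138/0.034 = 4.06.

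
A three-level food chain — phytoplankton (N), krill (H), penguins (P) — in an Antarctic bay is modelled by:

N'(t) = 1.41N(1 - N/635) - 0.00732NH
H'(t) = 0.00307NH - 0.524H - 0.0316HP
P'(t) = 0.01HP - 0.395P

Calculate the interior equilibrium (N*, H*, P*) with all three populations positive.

From dP/dt = 0: 0.01H* = 0.395, so H* = 39.5.
From dN/dt = 0: 1.41(1 - N*/635) = 0.00732·39.5, giving N* = 635·(1 - 0.205) = 505.
From dH/dt = 0: 0.00307·505 - 0.524 = 0.0316P*, so P* = 1.03/0.0316 = 32.5.

N* ≈ 505, H* ≈ 39.5, P* ≈ 32.5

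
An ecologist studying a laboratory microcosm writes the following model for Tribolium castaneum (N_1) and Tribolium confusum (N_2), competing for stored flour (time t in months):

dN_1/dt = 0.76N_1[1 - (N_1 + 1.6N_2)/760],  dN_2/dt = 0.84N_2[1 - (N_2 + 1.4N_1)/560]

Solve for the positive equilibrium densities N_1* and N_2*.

N_1* ≈ 110, N_2* ≈ 406

Setting both brackets to zero gives the nullclines N_1 + 1.6N_2 = 760 and 1.4N_1 + N_2 = 560.
Substituting N_2 = 560 - 1.4N_1 into the first: N_1(1 - 1.6·1.4) = 760 - 1.6·560.
So N_1* = -136/-1.24 = 110, and then N_2* = 560 - 1.4·110 = 406.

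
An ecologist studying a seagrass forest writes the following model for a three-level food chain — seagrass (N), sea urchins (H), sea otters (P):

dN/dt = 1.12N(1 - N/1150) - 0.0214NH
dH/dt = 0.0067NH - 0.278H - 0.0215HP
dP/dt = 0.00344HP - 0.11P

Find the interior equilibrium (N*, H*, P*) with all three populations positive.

From dP/dt = 0: 0.00344H* = 0.11, so H* = 32.
From dN/dt = 0: 1.12(1 - N*/1150) = 0.0214·32, giving N* = 1150·(1 - 0.611) = 447.
From dH/dt = 0: 0.0067·447 - 0.278 = 0.0215P*, so P* = 2.72/0.0215 = 126.

N* ≈ 447, H* ≈ 32, P* ≈ 126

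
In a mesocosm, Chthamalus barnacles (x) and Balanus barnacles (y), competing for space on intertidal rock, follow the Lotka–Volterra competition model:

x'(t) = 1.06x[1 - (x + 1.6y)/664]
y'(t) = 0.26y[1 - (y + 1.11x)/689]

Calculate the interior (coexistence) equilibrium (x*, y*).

x* ≈ 565, y* ≈ 61.9

Setting both brackets to zero gives the nullclines x + 1.6y = 664 and 1.11x + y = 689.
Substituting y = 689 - 1.11x into the first: x(1 - 1.6·1.11) = 664 - 1.6·689.
So x* = -438/-0.776 = 565, and then y* = 689 - 1.11·565 = 61.9.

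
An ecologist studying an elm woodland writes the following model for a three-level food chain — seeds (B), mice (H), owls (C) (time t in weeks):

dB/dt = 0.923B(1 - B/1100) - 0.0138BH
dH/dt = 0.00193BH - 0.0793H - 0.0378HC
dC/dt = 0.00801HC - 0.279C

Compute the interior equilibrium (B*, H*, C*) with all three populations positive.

B* ≈ 527, H* ≈ 34.8, C* ≈ 24.8

From dC/dt = 0: 0.00801H* = 0.279, so H* = 34.8.
From dB/dt = 0: 0.923(1 - B*/1100) = 0.0138·34.8, giving B* = 1100·(1 - 0.521) = 527.
From dH/dt = 0: 0.00193·527 - 0.0793 = 0.0378C*, so C* = 0.938/0.0378 = 24.8.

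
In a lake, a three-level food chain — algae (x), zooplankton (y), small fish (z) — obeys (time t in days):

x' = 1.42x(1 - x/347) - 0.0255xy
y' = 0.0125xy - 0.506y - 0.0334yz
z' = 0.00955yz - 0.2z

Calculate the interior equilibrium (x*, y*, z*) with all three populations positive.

x* ≈ 217, y* ≈ 20.9, z* ≈ 65.9

From dz/dt = 0: 0.00955y* = 0.2, so y* = 20.9.
From dx/dt = 0: 1.42(1 - x*/347) = 0.0255·20.9, giving x* = 347·(1 - 0.376) = 217.
From dy/dt = 0: 0.0125·217 - 0.506 = 0.0334z*, so z* = 2.2/0.0334 = 65.9.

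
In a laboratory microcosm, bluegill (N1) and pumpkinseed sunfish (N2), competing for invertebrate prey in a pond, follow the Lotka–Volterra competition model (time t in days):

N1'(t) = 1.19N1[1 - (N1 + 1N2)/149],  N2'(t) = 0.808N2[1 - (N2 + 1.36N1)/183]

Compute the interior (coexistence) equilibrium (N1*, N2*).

Setting both brackets to zero gives the nullclines N1 + 1N2 = 149 and 1.36N1 + N2 = 183.
Substituting N2 = 183 - 1.36N1 into the first: N1(1 - 1·1.36) = 149 - 1·183.
So N1* = -34/-0.36 = 94.4, and then N2* = 183 - 1.36·94.4 = 54.6.

N1* ≈ 94.4, N2* ≈ 54.6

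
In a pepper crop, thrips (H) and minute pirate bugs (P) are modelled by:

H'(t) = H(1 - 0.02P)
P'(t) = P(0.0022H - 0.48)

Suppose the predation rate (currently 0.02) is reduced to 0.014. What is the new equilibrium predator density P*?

P* ≈ 71.4

At the interior fixed point, setting dH/dt = 0 with H > 0 fixes P* = (prey growth rate)/(HP coefficient) — independent of the other coefficients.
With the change, P* = 1/0.014 = 71.4; it rises from 50.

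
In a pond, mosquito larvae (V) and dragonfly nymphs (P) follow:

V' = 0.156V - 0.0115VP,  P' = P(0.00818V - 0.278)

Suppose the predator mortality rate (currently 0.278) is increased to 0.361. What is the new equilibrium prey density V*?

V* ≈ 44.1

At the interior fixed point, setting dP/dt = 0 with P > 0 fixes V* = (predator death rate)/(VP coefficient) — independent of the other coefficients.
With the change, V* = 0.361/0.00818 = 44.1; it rises from 34.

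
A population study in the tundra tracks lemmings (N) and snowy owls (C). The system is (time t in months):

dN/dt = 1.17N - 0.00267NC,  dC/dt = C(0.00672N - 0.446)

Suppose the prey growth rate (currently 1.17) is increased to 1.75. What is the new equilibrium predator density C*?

At the interior fixed point, setting dN/dt = 0 with N > 0 fixes C* = (prey growth rate)/(NC coefficient) — independent of the other coefficients.
With the change, C* = 1.75/0.00267 = 655; it rises from 438.

C* ≈ 655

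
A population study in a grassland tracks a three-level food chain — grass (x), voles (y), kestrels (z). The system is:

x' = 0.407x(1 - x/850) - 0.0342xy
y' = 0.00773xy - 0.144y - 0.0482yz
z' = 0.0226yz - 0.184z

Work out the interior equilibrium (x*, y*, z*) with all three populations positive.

x* ≈ 268, y* ≈ 8.14, z* ≈ 40.1

From dz/dt = 0: 0.0226y* = 0.184, so y* = 8.14.
From dx/dt = 0: 0.407(1 - x*/850) = 0.0342·8.14, giving x* = 850·(1 - 0.684) = 268.
From dy/dt = 0: 0.00773·268 - 0.144 = 0.0482z*, so z* = 1.93/0.0482 = 40.1.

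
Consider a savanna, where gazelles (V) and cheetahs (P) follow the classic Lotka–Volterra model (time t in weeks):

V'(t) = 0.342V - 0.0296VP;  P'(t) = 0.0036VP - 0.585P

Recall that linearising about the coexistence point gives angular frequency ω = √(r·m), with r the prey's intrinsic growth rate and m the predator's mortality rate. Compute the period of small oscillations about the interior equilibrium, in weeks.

T ≈ 14 weeks

Here r = 0.342 and m = 0.585, so r·m = 0.2.
ω = √0.2 = 0.447 per week, hence T = 2π/ω ≈ 14 weeks.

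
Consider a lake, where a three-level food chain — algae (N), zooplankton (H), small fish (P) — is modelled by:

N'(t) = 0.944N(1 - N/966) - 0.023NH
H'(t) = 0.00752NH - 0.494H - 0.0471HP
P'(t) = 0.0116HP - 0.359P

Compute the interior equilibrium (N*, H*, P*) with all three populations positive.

N* ≈ 238, H* ≈ 30.9, P* ≈ 27.4

From dP/dt = 0: 0.0116H* = 0.359, so H* = 30.9.
From dN/dt = 0: 0.944(1 - N*/966) = 0.023·30.9, giving N* = 966·(1 - 0.754) = 238.
From dH/dt = 0: 0.00752·238 - 0.494 = 0.0471P*, so P* = 1.29/0.0471 = 27.4.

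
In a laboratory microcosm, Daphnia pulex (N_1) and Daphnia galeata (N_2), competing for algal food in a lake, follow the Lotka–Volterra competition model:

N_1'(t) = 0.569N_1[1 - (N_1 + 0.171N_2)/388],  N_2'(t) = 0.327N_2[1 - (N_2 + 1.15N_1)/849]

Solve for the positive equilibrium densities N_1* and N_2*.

Setting both brackets to zero gives the nullclines N_1 + 0.171N_2 = 388 and 1.15N_1 + N_2 = 849.
Substituting N_2 = 849 - 1.15N_1 into the first: N_1(1 - 0.171·1.15) = 388 - 0.171·849.
So N_1* = 243/0.803 = 302, and then N_2* = 849 - 1.15·302 = 501.

N_1* ≈ 302, N_2* ≈ 501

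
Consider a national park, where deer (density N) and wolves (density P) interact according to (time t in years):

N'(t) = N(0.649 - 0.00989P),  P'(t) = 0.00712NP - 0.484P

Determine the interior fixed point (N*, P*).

N* ≈ 68, P* ≈ 65.6

Set dP/dt = 0 with P > 0: 0.00712N - 0.484 = 0, so N* = 0.484/0.00712 = 68.
Set dN/dt = 0 with N > 0: 0.649 - 0.00989P = 0, so P* = 0.649/0.00989 = 65.6.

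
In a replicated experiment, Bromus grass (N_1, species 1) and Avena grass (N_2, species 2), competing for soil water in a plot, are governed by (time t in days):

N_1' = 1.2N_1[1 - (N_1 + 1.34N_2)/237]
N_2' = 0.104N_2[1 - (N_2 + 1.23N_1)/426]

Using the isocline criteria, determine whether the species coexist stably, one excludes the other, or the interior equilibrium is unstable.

species 2 excludes species 1

Compare the nullcline intercepts: K1/α12 = 237/1.34 = 177 < K2 = 426; K2/α21 = 426/1.23 = 346 > K1 = 237.
Since the inequalities point opposite ways, species 2 can invade but species 1 cannot.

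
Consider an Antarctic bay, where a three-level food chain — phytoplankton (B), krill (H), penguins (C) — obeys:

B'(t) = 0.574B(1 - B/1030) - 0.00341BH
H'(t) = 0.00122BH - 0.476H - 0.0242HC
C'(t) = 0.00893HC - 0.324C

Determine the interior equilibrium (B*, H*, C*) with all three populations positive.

B* ≈ 808, H* ≈ 36.3, C* ≈ 21.1

From dC/dt = 0: 0.00893H* = 0.324, so H* = 36.3.
From dB/dt = 0: 0.574(1 - B*/1030) = 0.00341·36.3, giving B* = 1030·(1 - 0.216) = 808.
From dH/dt = 0: 0.00122·808 - 0.476 = 0.0242C*, so C* = 0.51/0.0242 = 21.1.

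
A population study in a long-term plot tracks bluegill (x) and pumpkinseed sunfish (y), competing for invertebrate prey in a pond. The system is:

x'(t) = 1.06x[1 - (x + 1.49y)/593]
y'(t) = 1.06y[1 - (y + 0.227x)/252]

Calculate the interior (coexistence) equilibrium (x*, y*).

x* ≈ 329, y* ≈ 177

Setting both brackets to zero gives the nullclines x + 1.49y = 593 and 0.227x + y = 252.
Substituting y = 252 - 0.227x into the first: x(1 - 1.49·0.227) = 593 - 1.49·252.
So x* = 218/0.662 = 329, and then y* = 252 - 0.227·329 = 177.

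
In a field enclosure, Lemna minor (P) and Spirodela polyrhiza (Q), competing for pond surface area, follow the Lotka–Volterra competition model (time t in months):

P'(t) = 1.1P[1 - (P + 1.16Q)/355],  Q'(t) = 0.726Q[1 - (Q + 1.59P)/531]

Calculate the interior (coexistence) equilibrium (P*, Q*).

Setting both brackets to zero gives the nullclines P + 1.16Q = 355 and 1.59P + Q = 531.
Substituting Q = 531 - 1.59P into the first: P(1 - 1.16·1.59) = 355 - 1.16·531.
So P* = -261/-0.844 = 309, and then Q* = 531 - 1.59·309 = 39.6.

P* ≈ 309, Q* ≈ 39.6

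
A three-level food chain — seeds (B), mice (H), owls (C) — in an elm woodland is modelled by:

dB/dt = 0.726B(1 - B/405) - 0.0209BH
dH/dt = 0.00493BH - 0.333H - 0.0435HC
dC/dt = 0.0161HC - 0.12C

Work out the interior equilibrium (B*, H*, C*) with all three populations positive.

B* ≈ 318, H* ≈ 7.45, C* ≈ 28.4

From dC/dt = 0: 0.0161H* = 0.12, so H* = 7.45.
From dB/dt = 0: 0.726(1 - B*/405) = 0.0209·7.45, giving B* = 405·(1 - 0.215) = 318.
From dH/dt = 0: 0.00493·318 - 0.333 = 0.0435C*, so C* = 1.24/0.0435 = 28.4.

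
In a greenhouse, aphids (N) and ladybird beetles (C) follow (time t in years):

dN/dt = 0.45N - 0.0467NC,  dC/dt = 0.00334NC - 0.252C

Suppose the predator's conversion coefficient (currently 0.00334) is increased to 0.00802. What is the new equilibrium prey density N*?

N* ≈ 31.4

At the interior fixed point, setting dC/dt = 0 with C > 0 fixes N* = (predator death rate)/(NC coefficient) — independent of the other coefficients.
With the change, N* = 0.252/0.00802 = 31.4; it falls from 75.4.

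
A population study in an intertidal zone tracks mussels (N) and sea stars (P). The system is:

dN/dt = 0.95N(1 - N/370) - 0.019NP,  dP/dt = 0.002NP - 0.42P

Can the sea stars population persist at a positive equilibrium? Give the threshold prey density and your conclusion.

The predator equation gives dP/dt > 0 only when N > 0.42/0.002 = 210.
Without the predator, N → K = 370. Since 370 > 210, the predator can invade and persist.

Threshold N = 210; K > 210, so yes, the predator persists.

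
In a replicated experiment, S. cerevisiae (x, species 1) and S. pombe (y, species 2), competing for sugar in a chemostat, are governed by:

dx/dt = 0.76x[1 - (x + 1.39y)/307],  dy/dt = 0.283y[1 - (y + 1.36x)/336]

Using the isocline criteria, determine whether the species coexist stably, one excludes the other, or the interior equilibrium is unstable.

Compare the nullcline intercepts: K1/α12 = 307/1.39 = 221 < K2 = 336; K2/α21 = 336/1.36 = 247 < K1 = 307.
Since both are reversed, neither can invade when rare; the interior point is a saddle.

unstable coexistence (outcome depends on initial conditions)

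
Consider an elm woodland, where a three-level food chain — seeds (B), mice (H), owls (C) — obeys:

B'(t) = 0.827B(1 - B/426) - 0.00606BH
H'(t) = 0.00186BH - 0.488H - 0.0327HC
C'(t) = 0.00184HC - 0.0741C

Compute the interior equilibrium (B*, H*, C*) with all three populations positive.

B* ≈ 300, H* ≈ 40.3, C* ≈ 2.16

From dC/dt = 0: 0.00184H* = 0.0741, so H* = 40.3.
From dB/dt = 0: 0.827(1 - B*/426) = 0.00606·40.3, giving B* = 426·(1 - 0.295) = 300.
From dH/dt = 0: 0.00186·300 - 0.488 = 0.0327C*, so C* = 0.0705/0.0327 = 2.16.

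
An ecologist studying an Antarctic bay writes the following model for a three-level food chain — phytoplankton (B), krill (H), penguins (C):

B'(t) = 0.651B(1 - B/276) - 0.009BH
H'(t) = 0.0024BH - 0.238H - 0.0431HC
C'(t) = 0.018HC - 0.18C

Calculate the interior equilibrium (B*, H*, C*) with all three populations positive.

From dC/dt = 0: 0.018H* = 0.18, so H* = 10.
From dB/dt = 0: 0.651(1 - B*/276) = 0.009·10, giving B* = 276·(1 - 0.138) = 238.
From dH/dt = 0: 0.0024·238 - 0.238 = 0.0431C*, so C* = 0.333/0.0431 = 7.72.

B* ≈ 238, H* ≈ 10, C* ≈ 7.72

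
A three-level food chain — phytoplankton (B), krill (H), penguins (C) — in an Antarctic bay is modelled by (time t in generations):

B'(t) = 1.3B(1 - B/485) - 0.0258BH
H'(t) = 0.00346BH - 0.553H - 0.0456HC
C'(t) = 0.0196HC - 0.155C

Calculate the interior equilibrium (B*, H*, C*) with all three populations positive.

B* ≈ 409, H* ≈ 7.91, C* ≈ 18.9

From dC/dt = 0: 0.0196H* = 0.155, so H* = 7.91.
From dB/dt = 0: 1.3(1 - B*/485) = 0.0258·7.91, giving B* = 485·(1 - 0.157) = 409.
From dH/dt = 0: 0.00346·409 - 0.553 = 0.0456C*, so C* = 0.862/0.0456 = 18.9.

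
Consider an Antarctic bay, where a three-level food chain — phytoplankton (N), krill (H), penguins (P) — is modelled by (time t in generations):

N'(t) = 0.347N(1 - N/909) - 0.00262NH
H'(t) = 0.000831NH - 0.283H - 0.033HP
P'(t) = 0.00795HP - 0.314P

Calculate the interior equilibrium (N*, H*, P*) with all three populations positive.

N* ≈ 638, H* ≈ 39.5, P* ≈ 7.49

From dP/dt = 0: 0.00795H* = 0.314, so H* = 39.5.
From dN/dt = 0: 0.347(1 - N*/909) = 0.00262·39.5, giving N* = 909·(1 - 0.298) = 638.
From dH/dt = 0: 0.000831·638 - 0.283 = 0.033P*, so P* = 0.247/0.033 = 7.49.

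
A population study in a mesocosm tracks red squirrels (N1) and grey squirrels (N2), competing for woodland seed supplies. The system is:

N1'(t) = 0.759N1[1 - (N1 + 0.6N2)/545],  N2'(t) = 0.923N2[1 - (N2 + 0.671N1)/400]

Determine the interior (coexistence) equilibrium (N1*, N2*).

N1* ≈ 511, N2* ≈ 57.4

Setting both brackets to zero gives the nullclines N1 + 0.6N2 = 545 and 0.671N1 + N2 = 400.
Substituting N2 = 400 - 0.671N1 into the first: N1(1 - 0.6·0.671) = 545 - 0.6·400.
So N1* = 305/0.597 = 511, and then N2* = 400 - 0.671·511 = 57.4.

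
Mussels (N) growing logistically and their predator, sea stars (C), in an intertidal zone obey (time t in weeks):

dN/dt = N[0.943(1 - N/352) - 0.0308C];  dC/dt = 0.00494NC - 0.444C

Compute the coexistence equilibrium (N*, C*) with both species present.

From dC/dt = 0 with C > 0: 0.00494N* = 0.444, so N* = 89.9.
Substitute into dN/dt = 0: 0.943(1 - 89.9/352) = 0.0308C*.
The bracket is 0.745, giving C* = 0.702/0.0308 = 22.8.

N* ≈ 89.9, C* ≈ 22.8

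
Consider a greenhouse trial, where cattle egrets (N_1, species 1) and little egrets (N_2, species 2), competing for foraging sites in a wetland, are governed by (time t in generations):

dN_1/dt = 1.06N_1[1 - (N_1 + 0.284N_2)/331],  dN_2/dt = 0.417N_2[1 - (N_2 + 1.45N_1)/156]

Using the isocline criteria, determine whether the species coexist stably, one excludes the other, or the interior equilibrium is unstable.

species 1 excludes species 2

Compare the nullcline intercepts: K1/α12 = 331/0.284 = 1170 > K2 = 156; K2/α21 = 156/1.45 = 108 < K1 = 331.
Since the inequalities point opposite ways, species 1 can invade but species 2 cannot.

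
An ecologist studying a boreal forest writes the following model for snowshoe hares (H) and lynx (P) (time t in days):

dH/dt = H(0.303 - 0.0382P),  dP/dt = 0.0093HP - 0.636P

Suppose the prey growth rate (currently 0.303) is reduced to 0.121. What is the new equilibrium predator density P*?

At the interior fixed point, setting dH/dt = 0 with H > 0 fixes P* = (prey growth rate)/(HP coefficient) — independent of the other coefficients.
With the change, P* = 0.121/0.0382 = 3.17; it falls from 7.93.

P* ≈ 3.17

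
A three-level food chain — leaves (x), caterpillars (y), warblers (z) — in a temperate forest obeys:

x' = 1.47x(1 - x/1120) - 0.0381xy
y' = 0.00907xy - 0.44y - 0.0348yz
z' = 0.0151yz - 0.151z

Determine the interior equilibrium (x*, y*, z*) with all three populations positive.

x* ≈ 830, y* ≈ 10, z* ≈ 204

From dz/dt = 0: 0.0151y* = 0.151, so y* = 10.
From dx/dt = 0: 1.47(1 - x*/1120) = 0.0381·10, giving x* = 1120·(1 - 0.259) = 830.
From dy/dt = 0: 0.00907·830 - 0.44 = 0.0348z*, so z* = 7.09/0.0348 = 204.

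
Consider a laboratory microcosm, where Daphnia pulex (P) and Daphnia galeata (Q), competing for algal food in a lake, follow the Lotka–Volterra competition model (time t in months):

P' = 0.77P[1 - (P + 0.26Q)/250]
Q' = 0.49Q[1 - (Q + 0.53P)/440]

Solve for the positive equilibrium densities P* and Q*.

P* ≈ 157, Q* ≈ 357

Setting both brackets to zero gives the nullclines P + 0.26Q = 250 and 0.53P + Q = 440.
Substituting Q = 440 - 0.53P into the first: P(1 - 0.26·0.53) = 250 - 0.26·440.
So P* = 136/0.862 = 157, and then Q* = 440 - 0.53·157 = 357.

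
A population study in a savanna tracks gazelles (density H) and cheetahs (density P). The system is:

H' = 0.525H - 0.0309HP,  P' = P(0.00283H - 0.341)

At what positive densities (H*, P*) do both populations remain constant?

H* ≈ 120, P* ≈ 17

Set dP/dt = 0 with P > 0: 0.00283H - 0.341 = 0, so H* = 0.341/0.00283 = 120.
Set dH/dt = 0 with H > 0: 0.525 - 0.0309P = 0, so P* = 0.525/0.0309 = 17.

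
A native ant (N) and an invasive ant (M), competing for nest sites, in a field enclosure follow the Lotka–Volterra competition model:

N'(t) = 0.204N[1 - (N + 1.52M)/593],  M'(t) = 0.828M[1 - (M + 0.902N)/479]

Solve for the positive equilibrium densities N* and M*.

Setting both brackets to zero gives the nullclines N + 1.52M = 593 and 0.902N + M = 479.
Substituting M = 479 - 0.902N into the first: N(1 - 1.52·0.902) = 593 - 1.52·479.
So N* = -135/-0.371 = 364, and then M* = 479 - 0.902·364 = 151.

N* ≈ 364, M* ≈ 151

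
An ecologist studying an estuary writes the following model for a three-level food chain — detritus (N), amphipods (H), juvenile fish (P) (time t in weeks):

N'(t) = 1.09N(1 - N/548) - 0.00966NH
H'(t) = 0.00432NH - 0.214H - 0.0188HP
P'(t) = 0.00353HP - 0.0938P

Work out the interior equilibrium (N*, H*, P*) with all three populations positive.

N* ≈ 419, H* ≈ 26.6, P* ≈ 84.9

From dP/dt = 0: 0.00353H* = 0.0938, so H* = 26.6.
From dN/dt = 0: 1.09(1 - N*/548) = 0.00966·26.6, giving N* = 548·(1 - 0.235) = 419.
From dH/dt = 0: 0.00432·419 - 0.214 = 0.0188P*, so P* = 1.6/0.0188 = 84.9.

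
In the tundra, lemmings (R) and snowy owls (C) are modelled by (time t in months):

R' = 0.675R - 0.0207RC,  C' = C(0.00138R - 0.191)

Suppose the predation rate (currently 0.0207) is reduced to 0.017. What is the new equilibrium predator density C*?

At the interior fixed point, setting dR/dt = 0 with R > 0 fixes C* = (prey growth rate)/(RC coefficient) — independent of the other coefficients.
With the change, C* = 0.675/0.017 = 39.7; it rises from 32.6.

C* ≈ 39.7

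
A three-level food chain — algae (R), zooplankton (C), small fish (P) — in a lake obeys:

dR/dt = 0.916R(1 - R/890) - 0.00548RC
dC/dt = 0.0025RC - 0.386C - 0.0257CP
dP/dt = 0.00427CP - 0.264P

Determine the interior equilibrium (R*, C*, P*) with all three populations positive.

R* ≈ 561, C* ≈ 61.8, P* ≈ 39.5

From dP/dt = 0: 0.00427C* = 0.264, so C* = 61.8.
From dR/dt = 0: 0.916(1 - R*/890) = 0.00548·61.8, giving R* = 890·(1 - 0.37) = 561.
From dC/dt = 0: 0.0025·561 - 0.386 = 0.0257P*, so P* = 1.02/0.0257 = 39.5.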